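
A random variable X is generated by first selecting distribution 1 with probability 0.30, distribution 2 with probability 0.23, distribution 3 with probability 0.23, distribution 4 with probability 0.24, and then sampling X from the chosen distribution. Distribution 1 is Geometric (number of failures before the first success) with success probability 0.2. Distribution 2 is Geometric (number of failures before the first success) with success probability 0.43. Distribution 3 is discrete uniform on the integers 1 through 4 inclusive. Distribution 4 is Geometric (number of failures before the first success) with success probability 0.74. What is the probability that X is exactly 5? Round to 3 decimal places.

0.026

Conditional on each component, P(X = 5): 1: 0.065536; 2: 0.0258728; 3: 0; 4: 0.000879222.
By total probability, P(X = 5) = 0.3·0.065536 + 0.23·0.0258728 + 0.23·0 + 0.24·0.000879222 = 0.0258225.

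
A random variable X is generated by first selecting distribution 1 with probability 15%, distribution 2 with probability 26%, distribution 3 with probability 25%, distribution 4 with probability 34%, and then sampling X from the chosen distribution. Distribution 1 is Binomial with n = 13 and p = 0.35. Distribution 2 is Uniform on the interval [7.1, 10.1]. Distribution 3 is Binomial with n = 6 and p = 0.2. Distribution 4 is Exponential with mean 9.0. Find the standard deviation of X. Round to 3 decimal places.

6.264

Per component, 1: μ=4.55, E[X²]=23.66; 2: μ=8.6, E[X²]=74.71; 3: μ=1.2, E[X²]=2.4; 4: μ=9, E[X²]=162.
E[X] = 0.15·4.55 + 0.26·8.6 + 0.25·1.2 + 0.34·9 = 6.2785.
E[X²] = 0.15·23.66 + 0.26·74.71 + 0.25·2.4 + 0.34·162 = 78.6536.
Var(X) = E[X²] − (E[X])² = 78.6536 − 39.4196 = 39.234.
SD(X) = √39.234 = 6.26371.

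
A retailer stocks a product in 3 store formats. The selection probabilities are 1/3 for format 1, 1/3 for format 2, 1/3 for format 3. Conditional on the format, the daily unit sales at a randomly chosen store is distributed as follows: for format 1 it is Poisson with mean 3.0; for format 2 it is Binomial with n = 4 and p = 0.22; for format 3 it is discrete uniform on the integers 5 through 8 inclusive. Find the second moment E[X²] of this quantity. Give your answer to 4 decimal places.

For each component E[X²] = Var + (mean)², giving 1: 12; 2: 1.4608; 3: 43.5.
Overall E[X²] = 0.333333·12 + 0.333333·1.4608 + 0.333333·43.5 = 18.9869.

18.9869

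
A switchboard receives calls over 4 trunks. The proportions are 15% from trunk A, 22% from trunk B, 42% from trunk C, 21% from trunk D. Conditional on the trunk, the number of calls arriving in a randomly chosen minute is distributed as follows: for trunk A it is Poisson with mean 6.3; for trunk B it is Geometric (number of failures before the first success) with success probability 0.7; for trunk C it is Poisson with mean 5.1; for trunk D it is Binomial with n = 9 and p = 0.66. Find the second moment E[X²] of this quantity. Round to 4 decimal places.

27.9735

For each component E[X²] = Var + (mean)², giving A: 45.99; B: 0.795918; C: 31.11; D: 37.3032.
Overall E[X²] = 0.15·45.99 + 0.22·0.795918 + 0.42·31.11 + 0.21·37.3032 = 27.9735.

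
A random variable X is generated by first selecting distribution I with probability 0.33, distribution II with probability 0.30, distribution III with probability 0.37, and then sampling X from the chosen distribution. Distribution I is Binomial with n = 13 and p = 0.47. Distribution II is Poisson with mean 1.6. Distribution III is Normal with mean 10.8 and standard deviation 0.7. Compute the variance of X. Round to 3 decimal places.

Per component, I: μ=6.11, E[X²]=40.5704; II: μ=1.6, E[X²]=4.16; III: μ=10.8, E[X²]=117.13.
E[X] = 0.33·6.11 + 0.3·1.6 + 0.37·10.8 = 6.4923.
E[X²] = 0.33·40.5704 + 0.3·4.16 + 0.37·117.13 = 57.9743.
Var(X) = E[X²] − (E[X])² = 57.9743 − 42.15 = 15.8244.

15.824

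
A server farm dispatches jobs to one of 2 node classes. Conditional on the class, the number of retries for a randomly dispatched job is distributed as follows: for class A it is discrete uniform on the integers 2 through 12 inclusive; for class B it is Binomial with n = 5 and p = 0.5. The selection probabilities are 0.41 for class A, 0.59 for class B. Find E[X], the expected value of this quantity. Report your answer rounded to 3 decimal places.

4.345

Component means — A: 7; B: 2.5.
E[X] = 0.41·7 + 0.59·2.5 = 4.345.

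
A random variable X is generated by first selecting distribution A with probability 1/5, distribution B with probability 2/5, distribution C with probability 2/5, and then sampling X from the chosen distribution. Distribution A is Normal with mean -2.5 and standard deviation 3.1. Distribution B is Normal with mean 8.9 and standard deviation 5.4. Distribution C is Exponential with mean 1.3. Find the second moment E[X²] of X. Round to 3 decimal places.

For each component E[X²] = Var + (mean)², giving A: 15.86; B: 108.37; C: 3.38.
Overall E[X²] = 0.2·15.86 + 0.4·108.37 + 0.4·3.38 = 47.872.

47.872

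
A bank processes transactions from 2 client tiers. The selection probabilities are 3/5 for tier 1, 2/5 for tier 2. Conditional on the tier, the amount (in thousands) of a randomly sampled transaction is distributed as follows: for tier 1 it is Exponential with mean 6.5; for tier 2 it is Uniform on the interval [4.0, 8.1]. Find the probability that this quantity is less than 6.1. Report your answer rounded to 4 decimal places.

Conditional on each tier, P(X < 6.1): 1: 0.608771; 2: 0.512195.
By total probability, P(X < 6.1) = 0.6·0.608771 + 0.4·0.512195 = 0.57014.

0.5701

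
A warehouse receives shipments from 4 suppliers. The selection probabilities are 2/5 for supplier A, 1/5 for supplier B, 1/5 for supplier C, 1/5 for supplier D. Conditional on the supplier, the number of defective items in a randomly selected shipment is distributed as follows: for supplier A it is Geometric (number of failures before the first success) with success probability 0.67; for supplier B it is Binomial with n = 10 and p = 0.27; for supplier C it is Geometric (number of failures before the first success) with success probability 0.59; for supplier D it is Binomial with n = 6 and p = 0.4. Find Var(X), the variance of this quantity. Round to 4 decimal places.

Per component, A: μ=0.492537, E[X²]=0.977723; B: μ=2.7, E[X²]=9.261; C: μ=0.694915, E[X²]=1.66073; D: μ=2.4, E[X²]=7.2.
E[X] = 0.4·0.492537 + 0.2·2.7 + 0.2·0.694915 + 0.2·2.4 = 1.356.
E[X²] = 0.4·0.977723 + 0.2·9.261 + 0.2·1.66073 + 0.2·7.2 = 4.01544.
Var(X) = E[X²] − (E[X])² = 4.01544 − 1.83873 = 2.1767.

2.1767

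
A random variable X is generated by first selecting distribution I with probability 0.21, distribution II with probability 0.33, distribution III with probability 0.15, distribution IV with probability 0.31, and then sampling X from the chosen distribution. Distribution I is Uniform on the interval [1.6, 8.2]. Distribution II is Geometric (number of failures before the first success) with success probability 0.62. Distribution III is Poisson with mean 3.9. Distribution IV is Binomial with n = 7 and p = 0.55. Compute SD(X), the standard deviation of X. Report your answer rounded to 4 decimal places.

Per component, I: μ=4.9, E[X²]=27.64; II: μ=0.612903, E[X²]=1.3642; III: μ=3.9, E[X²]=19.11; IV: μ=3.85, E[X²]=16.555.
E[X] = 0.21·4.9 + 0.33·0.612903 + 0.15·3.9 + 0.31·3.85 = 3.00976.
E[X²] = 0.21·27.64 + 0.33·1.3642 + 0.15·19.11 + 0.31·16.555 = 14.2531.
Var(X) = E[X²] − (E[X])² = 14.2531 − 9.05864 = 5.19449.
SD(X) = √5.19449 = 2.27914.

2.2791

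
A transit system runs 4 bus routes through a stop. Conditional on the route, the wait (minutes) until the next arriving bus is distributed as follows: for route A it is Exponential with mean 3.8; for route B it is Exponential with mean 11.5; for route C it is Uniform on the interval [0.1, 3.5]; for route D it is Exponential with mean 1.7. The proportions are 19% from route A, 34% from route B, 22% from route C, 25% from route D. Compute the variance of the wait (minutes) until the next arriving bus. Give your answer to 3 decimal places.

Per component, A: μ=3.8, E[X²]=28.88; B: μ=11.5, E[X²]=264.5; C: μ=1.8, E[X²]=4.20333; D: μ=1.7, E[X²]=5.78.
E[X] = 0.19·3.8 + 0.34·11.5 + 0.22·1.8 + 0.25·1.7 = 5.453.
E[X²] = 0.19·28.88 + 0.34·264.5 + 0.22·4.20333 + 0.25·5.78 = 97.7869.
Var(X) = E[X²] − (E[X])² = 97.7869 − 29.7352 = 68.0517.

68.052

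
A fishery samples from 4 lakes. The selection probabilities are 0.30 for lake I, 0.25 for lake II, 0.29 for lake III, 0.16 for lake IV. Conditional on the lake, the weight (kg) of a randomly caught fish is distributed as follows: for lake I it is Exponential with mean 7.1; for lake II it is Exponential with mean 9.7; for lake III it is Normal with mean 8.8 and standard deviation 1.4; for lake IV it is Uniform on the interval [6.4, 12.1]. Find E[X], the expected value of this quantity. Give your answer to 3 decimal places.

Component means — I: 7.1; II: 9.7; III: 8.8; IV: 9.25.
E[X] = 0.3·7.1 + 0.25·9.7 + 0.29·8.8 + 0.16·9.25 = 8.587.

8.587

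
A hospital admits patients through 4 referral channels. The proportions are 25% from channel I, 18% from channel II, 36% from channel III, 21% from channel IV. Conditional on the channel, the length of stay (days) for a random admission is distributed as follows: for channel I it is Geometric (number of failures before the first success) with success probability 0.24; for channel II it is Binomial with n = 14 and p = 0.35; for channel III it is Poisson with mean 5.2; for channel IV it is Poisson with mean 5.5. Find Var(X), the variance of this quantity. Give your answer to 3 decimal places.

7.718

Per component, I: μ=3.16667, E[X²]=23.2222; II: μ=4.9, E[X²]=27.195; III: μ=5.2, E[X²]=32.24; IV: μ=5.5, E[X²]=35.75.
E[X] = 0.25·3.16667 + 0.18·4.9 + 0.36·5.2 + 0.21·5.5 = 4.70067.
E[X²] = 0.25·23.2222 + 0.18·27.195 + 0.36·32.24 + 0.21·35.75 = 29.8146.
Var(X) = E[X²] − (E[X])² = 29.8146 − 22.0963 = 7.71829.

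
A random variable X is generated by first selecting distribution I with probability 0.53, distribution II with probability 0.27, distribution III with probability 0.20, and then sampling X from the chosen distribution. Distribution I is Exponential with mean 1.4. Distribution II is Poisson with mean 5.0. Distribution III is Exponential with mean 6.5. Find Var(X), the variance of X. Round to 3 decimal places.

15.572

Per component, I: μ=1.4, E[X²]=3.92; II: μ=5, E[X²]=30; III: μ=6.5, E[X²]=84.5.
E[X] = 0.53·1.4 + 0.27·5 + 0.2·6.5 = 3.392.
E[X²] = 0.53·3.92 + 0.27·30 + 0.2·84.5 = 27.0776.
Var(X) = E[X²] − (E[X])² = 27.0776 − 11.5057 = 15.5719.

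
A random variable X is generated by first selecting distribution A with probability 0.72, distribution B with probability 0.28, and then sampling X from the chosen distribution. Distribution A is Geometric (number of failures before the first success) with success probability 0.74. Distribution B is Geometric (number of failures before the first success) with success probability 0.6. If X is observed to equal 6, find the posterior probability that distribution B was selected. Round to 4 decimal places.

0.8070

Likelihoods P(X=6 | ·): A: 0.000228598; B: 0.0024576.
Posterior ∝ prior × likelihood. Numerator for B: 0.28·0.0024576 = 0.000688128.
Normalizing constant: 0.72·0.000228598 + 0.28·0.0024576 = 0.000852718.
P(B | observation) = 0.000688128 / 0.000852718 = 0.806982.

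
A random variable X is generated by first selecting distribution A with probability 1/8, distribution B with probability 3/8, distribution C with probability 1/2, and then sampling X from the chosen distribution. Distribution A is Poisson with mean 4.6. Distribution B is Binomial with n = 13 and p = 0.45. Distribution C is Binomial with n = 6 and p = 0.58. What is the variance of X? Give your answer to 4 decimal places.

Per component, A: μ=4.6, E[X²]=25.76; B: μ=5.85, E[X²]=37.44; C: μ=3.48, E[X²]=13.572.
E[X] = 0.125·4.6 + 0.375·5.85 + 0.5·3.48 = 4.50875.
E[X²] = 0.125·25.76 + 0.375·37.44 + 0.5·13.572 = 24.046.
Var(X) = E[X²] − (E[X])² = 24.046 − 20.3288 = 3.71717.

3.7172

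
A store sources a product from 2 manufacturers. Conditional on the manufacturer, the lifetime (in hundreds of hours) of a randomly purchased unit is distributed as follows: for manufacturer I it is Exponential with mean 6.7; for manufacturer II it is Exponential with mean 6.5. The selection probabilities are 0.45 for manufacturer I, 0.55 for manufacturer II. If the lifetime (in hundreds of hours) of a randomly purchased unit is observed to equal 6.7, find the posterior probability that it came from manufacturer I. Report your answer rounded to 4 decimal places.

0.4501

Likelihoods f(6.7 | ·): I: 0.0549074; II: 0.0548819.
Posterior ∝ prior × likelihood. Numerator for I: 0.45·0.0549074 = 0.0247083.
Normalizing constant: 0.45·0.0549074 + 0.55·0.0548819 = 0.0548934.
P(I | observation) = 0.0247083 / 0.0548934 = 0.450115.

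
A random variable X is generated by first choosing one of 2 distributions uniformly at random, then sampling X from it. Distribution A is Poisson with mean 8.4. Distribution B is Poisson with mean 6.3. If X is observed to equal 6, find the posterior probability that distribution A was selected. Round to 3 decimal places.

0.408

Likelihoods P(X=6 | ·): A: 0.109716; B: 0.159461.
Posterior ∝ prior × likelihood. Numerator for A: 0.5·0.109716 = 0.054858.
Normalizing constant: 0.5·0.109716 + 0.5·0.159461 = 0.134589.
P(A | observation) = 0.054858 / 0.134589 = 0.407597.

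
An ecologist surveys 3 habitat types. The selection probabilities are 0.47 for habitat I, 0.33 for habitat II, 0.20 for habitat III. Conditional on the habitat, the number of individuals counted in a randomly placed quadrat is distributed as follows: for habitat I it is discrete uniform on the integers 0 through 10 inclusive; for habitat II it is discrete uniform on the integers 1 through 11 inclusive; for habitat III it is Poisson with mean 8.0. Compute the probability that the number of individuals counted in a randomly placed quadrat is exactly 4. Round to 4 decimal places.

Conditional on each habitat, P(X = 4): I: 0.0909091; II: 0.0909091; III: 0.0572523.
By total probability, P(X = 4) = 0.47·0.0909091 + 0.33·0.0909091 + 0.2·0.0572523 = 0.0841777.

0.0842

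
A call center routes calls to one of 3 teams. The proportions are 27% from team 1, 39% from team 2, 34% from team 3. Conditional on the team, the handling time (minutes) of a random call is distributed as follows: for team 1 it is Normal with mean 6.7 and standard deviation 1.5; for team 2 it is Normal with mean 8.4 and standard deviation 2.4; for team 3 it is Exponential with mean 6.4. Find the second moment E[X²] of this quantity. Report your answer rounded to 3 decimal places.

For each component E[X²] = Var + (mean)², giving 1: 47.14; 2: 76.32; 3: 81.92.
Overall E[X²] = 0.27·47.14 + 0.39·76.32 + 0.34·81.92 = 70.3454.

70.345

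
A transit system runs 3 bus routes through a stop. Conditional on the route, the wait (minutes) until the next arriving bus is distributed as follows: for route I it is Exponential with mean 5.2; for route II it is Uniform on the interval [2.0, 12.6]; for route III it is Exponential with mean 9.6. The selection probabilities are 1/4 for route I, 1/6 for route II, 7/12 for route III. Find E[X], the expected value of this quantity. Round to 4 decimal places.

8.1167

Component means — I: 5.2; II: 7.3; III: 9.6.
E[X] = 0.25·5.2 + 0.166667·7.3 + 0.583333·9.6 = 8.11667.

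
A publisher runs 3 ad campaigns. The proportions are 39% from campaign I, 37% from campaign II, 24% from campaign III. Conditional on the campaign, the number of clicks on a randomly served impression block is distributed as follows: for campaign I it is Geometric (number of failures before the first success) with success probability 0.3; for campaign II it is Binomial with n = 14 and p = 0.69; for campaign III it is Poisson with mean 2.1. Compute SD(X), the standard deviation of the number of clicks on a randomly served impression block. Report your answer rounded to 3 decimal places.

4.180

Per component, I: μ=2.33333, E[X²]=13.2222; II: μ=9.66, E[X²]=96.3102; III: μ=2.1, E[X²]=6.51.
E[X] = 0.39·2.33333 + 0.37·9.66 + 0.24·2.1 = 4.9882.
E[X²] = 0.39·13.2222 + 0.37·96.3102 + 0.24·6.51 = 42.3538.
Var(X) = E[X²] − (E[X])² = 42.3538 − 24.8821 = 17.4717.
SD(X) = √17.4717 = 4.17992.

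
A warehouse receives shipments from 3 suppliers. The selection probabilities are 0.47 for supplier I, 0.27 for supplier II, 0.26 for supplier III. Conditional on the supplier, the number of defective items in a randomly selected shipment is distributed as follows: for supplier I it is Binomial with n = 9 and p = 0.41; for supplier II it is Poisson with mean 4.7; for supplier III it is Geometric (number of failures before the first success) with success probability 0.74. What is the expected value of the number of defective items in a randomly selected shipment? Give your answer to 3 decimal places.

Component means — I: 3.69; II: 4.7; III: 0.351351.
E[X] = 0.47·3.69 + 0.27·4.7 + 0.26·0.351351 = 3.09465.

3.095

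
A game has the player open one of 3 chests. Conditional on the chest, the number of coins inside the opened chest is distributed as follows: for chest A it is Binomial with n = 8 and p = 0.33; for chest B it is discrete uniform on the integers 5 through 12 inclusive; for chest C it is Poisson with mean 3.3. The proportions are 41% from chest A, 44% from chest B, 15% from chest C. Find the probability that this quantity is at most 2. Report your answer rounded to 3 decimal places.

Conditional on each chest, P(X ≤ 2): A: 0.476435; B: 0; C: 0.359426.
By total probability, P(X ≤ 2) = 0.41·0.476435 + 0.44·0 + 0.15·0.359426 = 0.249252.

0.249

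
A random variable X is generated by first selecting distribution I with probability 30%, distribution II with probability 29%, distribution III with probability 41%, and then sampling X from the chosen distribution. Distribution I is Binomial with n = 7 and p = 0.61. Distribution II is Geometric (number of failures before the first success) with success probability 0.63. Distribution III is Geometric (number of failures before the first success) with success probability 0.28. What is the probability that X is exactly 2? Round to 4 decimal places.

0.1057

Conditional on each component, P(X = 2): I: 0.0705021; II: 0.086247; III: 0.145152.
By total probability, P(X = 2) = 0.3·0.0705021 + 0.29·0.086247 + 0.41·0.145152 = 0.105675.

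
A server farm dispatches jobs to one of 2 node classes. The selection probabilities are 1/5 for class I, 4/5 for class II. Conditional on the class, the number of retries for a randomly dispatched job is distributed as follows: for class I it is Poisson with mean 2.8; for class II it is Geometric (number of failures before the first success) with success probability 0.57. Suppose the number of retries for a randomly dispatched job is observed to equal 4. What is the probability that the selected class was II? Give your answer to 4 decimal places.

0.3336

Likelihoods P(X=4 | ·): I: 0.155739; II: 0.0194872.
Posterior ∝ prior × likelihood. Numerator for II: 0.8·0.0194872 = 0.0155897.
Normalizing constant: 0.2·0.155739 + 0.8·0.0194872 = 0.0467375.
P(II | observation) = 0.0155897 / 0.0467375 = 0.33356.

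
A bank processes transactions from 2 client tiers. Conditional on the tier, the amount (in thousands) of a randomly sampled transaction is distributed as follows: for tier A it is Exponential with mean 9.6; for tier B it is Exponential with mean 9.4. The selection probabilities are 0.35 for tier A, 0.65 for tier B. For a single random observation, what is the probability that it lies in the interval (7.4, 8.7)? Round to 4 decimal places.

0.0587

Conditional on each tier, P(7.4 < X < 8.7): A: 0.0585909; B: 0.0587813.
By total probability, P(7.4 < X < 8.7) = 0.35·0.0585909 + 0.65·0.0587813 = 0.0587146.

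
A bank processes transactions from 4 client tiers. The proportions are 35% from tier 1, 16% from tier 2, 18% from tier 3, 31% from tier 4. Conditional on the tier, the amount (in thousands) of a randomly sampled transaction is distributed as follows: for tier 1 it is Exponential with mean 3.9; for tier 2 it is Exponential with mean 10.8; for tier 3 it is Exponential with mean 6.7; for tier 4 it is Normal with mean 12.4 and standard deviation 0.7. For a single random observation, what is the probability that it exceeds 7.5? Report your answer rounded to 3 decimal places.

Conditional on each tier, P(X > 7.5): 1: 0.146157; 2: 0.499352; 3: 0.326475; 4: 1.
By total probability, P(X > 7.5) = 0.35·0.146157 + 0.16·0.499352 + 0.18·0.326475 + 0.31·1 = 0.499817.

0.500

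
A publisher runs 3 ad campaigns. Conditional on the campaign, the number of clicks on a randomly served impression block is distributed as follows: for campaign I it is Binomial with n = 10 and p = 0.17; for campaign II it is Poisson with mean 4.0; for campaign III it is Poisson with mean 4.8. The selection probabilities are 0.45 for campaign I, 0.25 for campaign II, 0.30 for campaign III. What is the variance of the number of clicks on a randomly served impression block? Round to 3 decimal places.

5.015

Per component, I: μ=1.7, E[X²]=4.301; II: μ=4, E[X²]=20; III: μ=4.8, E[X²]=27.84.
E[X] = 0.45·1.7 + 0.25·4 + 0.3·4.8 = 3.205.
E[X²] = 0.45·4.301 + 0.25·20 + 0.3·27.84 = 15.2874.
Var(X) = E[X²] − (E[X])² = 15.2874 − 10.272 = 5.01542.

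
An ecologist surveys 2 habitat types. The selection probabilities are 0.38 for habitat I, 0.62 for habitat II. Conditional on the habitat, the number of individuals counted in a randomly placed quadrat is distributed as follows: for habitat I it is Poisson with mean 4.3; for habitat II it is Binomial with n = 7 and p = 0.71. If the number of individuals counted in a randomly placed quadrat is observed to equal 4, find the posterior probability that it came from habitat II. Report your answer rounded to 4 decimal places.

0.6468

Likelihoods P(X=4 | ·): I: 0.193284; II: 0.216918.
Posterior ∝ prior × likelihood. Numerator for II: 0.62·0.216918 = 0.134489.
Normalizing constant: 0.38·0.193284 + 0.62·0.216918 = 0.207937.
P(II | observation) = 0.134489 / 0.207937 = 0.646778.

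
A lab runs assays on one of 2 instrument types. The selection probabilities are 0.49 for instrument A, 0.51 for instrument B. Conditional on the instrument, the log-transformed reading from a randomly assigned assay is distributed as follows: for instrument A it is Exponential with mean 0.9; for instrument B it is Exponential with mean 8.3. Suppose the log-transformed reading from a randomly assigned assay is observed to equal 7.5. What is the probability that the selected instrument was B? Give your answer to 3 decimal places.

Likelihoods f(7.5 | ·): A: 0.000267077; B: 0.0488076.
Posterior ∝ prior × likelihood. Numerator for B: 0.51·0.0488076 = 0.0248919.
Normalizing constant: 0.49·0.000267077 + 0.51·0.0488076 = 0.0250227.
P(B | observation) = 0.0248919 / 0.0250227 = 0.99477.

0.995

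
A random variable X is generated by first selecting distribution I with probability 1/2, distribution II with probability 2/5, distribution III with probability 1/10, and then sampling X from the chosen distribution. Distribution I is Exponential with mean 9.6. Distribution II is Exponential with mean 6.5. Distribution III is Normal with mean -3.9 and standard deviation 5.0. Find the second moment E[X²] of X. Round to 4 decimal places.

For each component E[X²] = Var + (mean)², giving I: 184.32; II: 84.5; III: 40.21.
Overall E[X²] = 0.5·184.32 + 0.4·84.5 + 0.1·40.21 = 129.981.

129.9810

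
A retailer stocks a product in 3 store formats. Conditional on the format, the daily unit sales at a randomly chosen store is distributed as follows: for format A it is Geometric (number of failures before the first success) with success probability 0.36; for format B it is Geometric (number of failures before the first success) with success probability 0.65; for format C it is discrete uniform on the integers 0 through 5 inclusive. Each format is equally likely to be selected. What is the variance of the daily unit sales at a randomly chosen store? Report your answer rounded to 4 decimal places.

3.5506

Per component, A: μ=1.77778, E[X²]=8.09877; B: μ=0.538462, E[X²]=1.11834; C: μ=2.5, E[X²]=9.16667.
E[X] = 0.333333·1.77778 + 0.333333·0.538462 + 0.333333·2.5 = 1.60541.
E[X²] = 0.333333·8.09877 + 0.333333·1.11834 + 0.333333·9.16667 = 6.12793.
Var(X) = E[X²] − (E[X])² = 6.12793 − 2.57735 = 3.55057.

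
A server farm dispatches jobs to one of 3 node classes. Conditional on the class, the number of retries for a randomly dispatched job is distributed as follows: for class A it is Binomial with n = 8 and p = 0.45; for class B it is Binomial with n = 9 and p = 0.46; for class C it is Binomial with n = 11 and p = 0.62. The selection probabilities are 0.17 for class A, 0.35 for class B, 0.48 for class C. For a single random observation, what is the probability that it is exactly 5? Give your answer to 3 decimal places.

0.168

Conditional on each class, P(X = 5): A: 0.171925; B: 0.220666; C: 0.127439.
By total probability, P(X = 5) = 0.17·0.171925 + 0.35·0.220666 + 0.48·0.127439 = 0.167631.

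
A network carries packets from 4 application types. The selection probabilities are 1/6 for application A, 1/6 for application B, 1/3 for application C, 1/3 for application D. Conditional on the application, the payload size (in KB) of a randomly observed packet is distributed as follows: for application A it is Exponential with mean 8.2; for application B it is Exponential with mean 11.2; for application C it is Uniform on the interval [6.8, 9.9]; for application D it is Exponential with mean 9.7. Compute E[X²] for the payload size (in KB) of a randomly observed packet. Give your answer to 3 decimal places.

150.461

For each component E[X²] = Var + (mean)², giving A: 134.48; B: 250.88; C: 70.5233; D: 188.18.
Overall E[X²] = 0.166667·134.48 + 0.166667·250.88 + 0.333333·70.5233 + 0.333333·188.18 = 150.461.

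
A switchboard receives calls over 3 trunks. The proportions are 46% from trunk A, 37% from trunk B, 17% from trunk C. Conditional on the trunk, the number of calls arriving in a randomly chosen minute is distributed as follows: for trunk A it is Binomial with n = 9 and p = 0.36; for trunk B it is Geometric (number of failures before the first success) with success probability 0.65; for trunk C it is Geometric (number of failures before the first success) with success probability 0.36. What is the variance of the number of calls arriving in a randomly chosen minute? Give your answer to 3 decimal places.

3.606

Per component, A: μ=3.24, E[X²]=12.5712; B: μ=0.538462, E[X²]=1.11834; C: μ=1.77778, E[X²]=8.09877.
E[X] = 0.46·3.24 + 0.37·0.538462 + 0.17·1.77778 = 1.99185.
E[X²] = 0.46·12.5712 + 0.37·1.11834 + 0.17·8.09877 = 7.57333.
Var(X) = E[X²] − (E[X])² = 7.57333 − 3.96748 = 3.60585.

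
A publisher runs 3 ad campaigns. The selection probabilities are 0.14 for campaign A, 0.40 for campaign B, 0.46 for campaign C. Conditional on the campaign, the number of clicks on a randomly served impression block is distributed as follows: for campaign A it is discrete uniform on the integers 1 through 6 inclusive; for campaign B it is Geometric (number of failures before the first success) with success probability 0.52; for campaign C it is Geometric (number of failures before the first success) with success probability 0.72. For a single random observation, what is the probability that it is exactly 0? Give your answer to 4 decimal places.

0.5392

Conditional on each campaign, P(X = 0): A: 0; B: 0.52; C: 0.72.
By total probability, P(X = 0) = 0.14·0 + 0.4·0.52 + 0.46·0.72 = 0.5392.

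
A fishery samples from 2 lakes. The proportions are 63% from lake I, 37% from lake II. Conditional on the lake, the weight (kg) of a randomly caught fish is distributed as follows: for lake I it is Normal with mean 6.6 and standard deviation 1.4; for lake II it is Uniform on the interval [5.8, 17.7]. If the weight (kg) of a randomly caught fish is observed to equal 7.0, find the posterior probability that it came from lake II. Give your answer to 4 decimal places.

0.1528

Likelihoods f(7.0 | ·): I: 0.273562; II: 0.0840336.
Posterior ∝ prior × likelihood. Numerator for II: 0.37·0.0840336 = 0.0310924.
Normalizing constant: 0.63·0.273562 + 0.37·0.0840336 = 0.203436.
P(II | observation) = 0.0310924 / 0.203436 = 0.152836.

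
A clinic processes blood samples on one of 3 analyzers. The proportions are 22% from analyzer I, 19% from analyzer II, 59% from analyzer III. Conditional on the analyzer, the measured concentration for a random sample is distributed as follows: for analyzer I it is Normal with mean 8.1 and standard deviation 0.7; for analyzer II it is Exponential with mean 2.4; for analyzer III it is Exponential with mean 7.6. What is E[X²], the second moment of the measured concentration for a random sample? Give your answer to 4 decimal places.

For each component E[X²] = Var + (mean)², giving I: 66.1; II: 11.52; III: 115.52.
Overall E[X²] = 0.22·66.1 + 0.19·11.52 + 0.59·115.52 = 84.8876.

84.8876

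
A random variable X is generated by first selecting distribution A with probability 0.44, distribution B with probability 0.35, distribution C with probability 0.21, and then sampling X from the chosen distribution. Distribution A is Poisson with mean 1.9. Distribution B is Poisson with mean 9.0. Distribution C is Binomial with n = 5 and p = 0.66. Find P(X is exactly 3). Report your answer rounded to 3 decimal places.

0.150

Conditional on each component, P(X = 3): A: 0.170982; B: 0.0149943; C: 0.332345.
By total probability, P(X = 3) = 0.44·0.170982 + 0.35·0.0149943 + 0.21·0.332345 = 0.150273.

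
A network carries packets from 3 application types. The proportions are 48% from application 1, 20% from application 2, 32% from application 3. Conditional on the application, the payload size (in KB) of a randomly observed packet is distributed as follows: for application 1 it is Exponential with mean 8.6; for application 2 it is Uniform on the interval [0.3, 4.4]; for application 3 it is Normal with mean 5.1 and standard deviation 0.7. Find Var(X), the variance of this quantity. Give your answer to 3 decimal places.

Per component, 1: μ=8.6, E[X²]=147.92; 2: μ=2.35, E[X²]=6.92333; 3: μ=5.1, E[X²]=26.5.
E[X] = 0.48·8.6 + 0.2·2.35 + 0.32·5.1 = 6.23.
E[X²] = 0.48·147.92 + 0.2·6.92333 + 0.32·26.5 = 80.8663.
Var(X) = E[X²] − (E[X])² = 80.8663 − 38.8129 = 42.0534.

42.053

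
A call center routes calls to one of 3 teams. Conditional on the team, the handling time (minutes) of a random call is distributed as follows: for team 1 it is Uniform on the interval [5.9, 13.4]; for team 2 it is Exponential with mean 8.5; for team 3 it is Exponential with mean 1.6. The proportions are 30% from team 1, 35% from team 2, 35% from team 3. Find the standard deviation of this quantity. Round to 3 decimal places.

6.353

Per component, 1: μ=9.65, E[X²]=97.81; 2: μ=8.5, E[X²]=144.5; 3: μ=1.6, E[X²]=5.12.
E[X] = 0.3·9.65 + 0.35·8.5 + 0.35·1.6 = 6.43.
E[X²] = 0.3·97.81 + 0.35·144.5 + 0.35·5.12 = 81.71.
Var(X) = E[X²] − (E[X])² = 81.71 − 41.3449 = 40.3651.
SD(X) = √40.3651 = 6.35335.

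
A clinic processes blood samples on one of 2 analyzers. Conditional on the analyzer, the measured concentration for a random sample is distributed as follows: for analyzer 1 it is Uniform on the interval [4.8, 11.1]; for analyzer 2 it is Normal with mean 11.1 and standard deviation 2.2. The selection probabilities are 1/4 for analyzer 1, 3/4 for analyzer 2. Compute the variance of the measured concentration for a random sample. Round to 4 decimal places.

Per component, 1: μ=7.95, E[X²]=66.51; 2: μ=11.1, E[X²]=128.05.
E[X] = 0.25·7.95 + 0.75·11.1 = 10.3125.
E[X²] = 0.25·66.51 + 0.75·128.05 = 112.665.
Var(X) = E[X²] − (E[X])² = 112.665 − 106.348 = 6.31734.

6.3173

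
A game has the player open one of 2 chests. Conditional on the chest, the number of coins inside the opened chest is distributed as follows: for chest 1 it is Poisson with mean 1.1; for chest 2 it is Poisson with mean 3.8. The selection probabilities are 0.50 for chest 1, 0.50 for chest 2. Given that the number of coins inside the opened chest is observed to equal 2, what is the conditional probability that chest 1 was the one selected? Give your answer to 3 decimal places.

0.555

Likelihoods P(X=2 | ·): 1: 0.201387; 2: 0.161517.
Posterior ∝ prior × likelihood. Numerator for 1: 0.5·0.201387 = 0.100694.
Normalizing constant: 0.5·0.201387 + 0.5·0.161517 = 0.181452.
P(1 | observation) = 0.100694 / 0.181452 = 0.554932.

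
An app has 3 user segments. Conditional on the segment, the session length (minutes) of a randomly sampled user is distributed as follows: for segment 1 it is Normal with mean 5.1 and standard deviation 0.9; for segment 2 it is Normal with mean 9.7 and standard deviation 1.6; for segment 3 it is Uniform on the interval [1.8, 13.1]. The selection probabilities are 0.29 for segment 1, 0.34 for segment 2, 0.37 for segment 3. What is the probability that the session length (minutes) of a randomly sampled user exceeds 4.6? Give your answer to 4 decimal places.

0.8242

Conditional on each segment, P(X > 4.6): 1: 0.710743; 2: 0.999282; 3: 0.752212.
By total probability, P(X > 4.6) = 0.29·0.710743 + 0.34·0.999282 + 0.37·0.752212 = 0.82419.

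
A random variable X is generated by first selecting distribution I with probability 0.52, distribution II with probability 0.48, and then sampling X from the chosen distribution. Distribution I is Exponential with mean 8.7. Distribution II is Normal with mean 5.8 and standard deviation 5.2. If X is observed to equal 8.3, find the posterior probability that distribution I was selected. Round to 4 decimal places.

Likelihoods f(8.3 | ·): I: 0.0442745; II: 0.0683464.
Posterior ∝ prior × likelihood. Numerator for I: 0.52·0.0442745 = 0.0230227.
Normalizing constant: 0.52·0.0442745 + 0.48·0.0683464 = 0.055829.
P(I | observation) = 0.0230227 / 0.055829 = 0.41238.

0.4124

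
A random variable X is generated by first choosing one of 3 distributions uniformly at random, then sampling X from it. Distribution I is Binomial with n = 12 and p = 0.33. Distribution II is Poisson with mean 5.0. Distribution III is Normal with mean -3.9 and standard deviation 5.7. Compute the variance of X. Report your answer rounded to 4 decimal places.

29.1668

Per component, I: μ=3.96, E[X²]=18.3348; II: μ=5, E[X²]=30; III: μ=-3.9, E[X²]=47.7.
E[X] = 0.333333·3.96 + 0.333333·5 + 0.333333·-3.9 = 1.68667.
E[X²] = 0.333333·18.3348 + 0.333333·30 + 0.333333·47.7 = 32.0116.
Var(X) = E[X²] − (E[X])² = 32.0116 − 2.84484 = 29.1668.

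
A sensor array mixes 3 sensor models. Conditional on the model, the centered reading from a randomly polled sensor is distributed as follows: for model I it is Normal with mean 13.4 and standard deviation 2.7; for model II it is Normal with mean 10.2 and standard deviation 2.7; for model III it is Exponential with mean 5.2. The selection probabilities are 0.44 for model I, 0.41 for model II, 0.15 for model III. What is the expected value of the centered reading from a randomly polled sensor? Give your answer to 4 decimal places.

Component means — I: 13.4; II: 10.2; III: 5.2.
E[X] = 0.44·13.4 + 0.41·10.2 + 0.15·5.2 = 10.858.

10.8580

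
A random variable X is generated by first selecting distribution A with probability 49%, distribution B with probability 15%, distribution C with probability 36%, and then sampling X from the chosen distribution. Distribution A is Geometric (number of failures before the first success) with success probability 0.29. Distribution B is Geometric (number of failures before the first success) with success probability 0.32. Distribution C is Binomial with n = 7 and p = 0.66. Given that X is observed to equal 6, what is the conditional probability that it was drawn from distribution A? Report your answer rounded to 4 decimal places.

0.1941

Likelihoods P(X=6 | ·): A: 0.0371491; B: 0.0316376; C: 0.196716.
Posterior ∝ prior × likelihood. Numerator for A: 0.49·0.0371491 = 0.0182031.
Normalizing constant: 0.49·0.0371491 + 0.15·0.0316376 + 0.36·0.196716 = 0.0937666.
P(A | observation) = 0.0182031 / 0.0937666 = 0.194132.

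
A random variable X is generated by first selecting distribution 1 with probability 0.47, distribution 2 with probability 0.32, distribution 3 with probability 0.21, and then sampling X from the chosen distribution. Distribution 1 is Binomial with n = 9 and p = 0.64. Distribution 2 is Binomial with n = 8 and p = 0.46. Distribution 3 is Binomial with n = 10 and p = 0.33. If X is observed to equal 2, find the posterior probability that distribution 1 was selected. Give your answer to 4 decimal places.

Likelihoods P(X=2 | ·): 1: 0.0115553; 2: 0.146905; 3: 0.198993.
Posterior ∝ prior × likelihood. Numerator for 1: 0.47·0.0115553 = 0.00543098.
Normalizing constant: 0.47·0.0115553 + 0.32·0.146905 + 0.21·0.198993 = 0.0942292.
P(1 | observation) = 0.00543098 / 0.0942292 = 0.0576358.

0.0576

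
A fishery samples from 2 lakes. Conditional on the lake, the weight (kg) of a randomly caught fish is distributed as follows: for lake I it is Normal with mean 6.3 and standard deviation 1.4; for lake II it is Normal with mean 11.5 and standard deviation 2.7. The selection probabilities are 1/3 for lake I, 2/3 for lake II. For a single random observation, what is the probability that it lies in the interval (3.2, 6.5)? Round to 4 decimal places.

Conditional on each lake, P(3.2 < X < 6.5): I: 0.543394; II: 0.0309678.
By total probability, P(3.2 < X < 6.5) = 0.333333·0.543394 + 0.666667·0.0309678 = 0.201776.

0.2018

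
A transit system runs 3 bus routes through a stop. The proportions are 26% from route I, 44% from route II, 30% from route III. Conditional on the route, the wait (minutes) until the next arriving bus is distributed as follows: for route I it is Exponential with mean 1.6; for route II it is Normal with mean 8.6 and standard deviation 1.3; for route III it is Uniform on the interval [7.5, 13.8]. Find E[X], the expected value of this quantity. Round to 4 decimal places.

Component means — I: 1.6; II: 8.6; III: 10.65.
E[X] = 0.26·1.6 + 0.44·8.6 + 0.3·10.65 = 7.395.

7.3950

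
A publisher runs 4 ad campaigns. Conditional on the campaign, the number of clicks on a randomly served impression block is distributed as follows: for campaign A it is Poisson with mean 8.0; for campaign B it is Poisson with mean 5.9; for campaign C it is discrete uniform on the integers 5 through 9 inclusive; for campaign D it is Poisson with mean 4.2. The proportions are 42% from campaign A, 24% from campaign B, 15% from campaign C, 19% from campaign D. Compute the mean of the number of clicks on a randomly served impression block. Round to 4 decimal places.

Component means — A: 8; B: 5.9; C: 7; D: 4.2.
E[X] = 0.42·8 + 0.24·5.9 + 0.15·7 + 0.19·4.2 = 6.624.

6.6240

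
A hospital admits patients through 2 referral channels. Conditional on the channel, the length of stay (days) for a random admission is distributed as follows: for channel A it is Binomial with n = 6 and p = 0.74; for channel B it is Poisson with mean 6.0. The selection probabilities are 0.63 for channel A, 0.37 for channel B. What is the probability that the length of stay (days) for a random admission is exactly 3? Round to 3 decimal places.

0.123

Conditional on each channel, P(X = 3): A: 0.142444; B: 0.0892351.
By total probability, P(X = 3) = 0.63·0.142444 + 0.37·0.0892351 = 0.122757.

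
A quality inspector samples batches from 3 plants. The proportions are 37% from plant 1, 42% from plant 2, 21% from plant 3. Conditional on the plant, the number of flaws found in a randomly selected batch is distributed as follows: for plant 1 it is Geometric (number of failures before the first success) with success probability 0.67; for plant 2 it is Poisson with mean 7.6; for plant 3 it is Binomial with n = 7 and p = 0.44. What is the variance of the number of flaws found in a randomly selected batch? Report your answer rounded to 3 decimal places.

13.999

Per component, 1: μ=0.492537, E[X²]=0.977723; 2: μ=7.6, E[X²]=65.36; 3: μ=3.08, E[X²]=11.2112.
E[X] = 0.37·0.492537 + 0.42·7.6 + 0.21·3.08 = 4.02104.
E[X²] = 0.37·0.977723 + 0.42·65.36 + 0.21·11.2112 = 30.1673.
Var(X) = E[X²] − (E[X])² = 30.1673 − 16.1688 = 13.9986.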